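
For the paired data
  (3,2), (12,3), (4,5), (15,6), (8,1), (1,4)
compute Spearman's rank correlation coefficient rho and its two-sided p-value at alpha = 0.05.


Step 1: Rank x and y separately (midranks; no ties here).
rank(x): 3->2, 12->5, 4->3, 15->6, 8->4, 1->1
rank(y): 2->2, 3->3, 5->5, 6->6, 1->1, 4->4
Step 2: d_i = R_x(i) - R_y(i); compute d_i^2.
  (2-2)^2=0, (5-3)^2=4, (3-5)^2=4, (6-6)^2=0, (4-1)^2=9, (1-4)^2=9
sum(d^2) = 26.
Step 3: rho = 1 - 6*26 / (6*(6^2 - 1)) = 1 - 156/210 = 0.257143.
Step 4: Under H0, t = rho * sqrt((n-2)/(1-rho^2)) = 0.5322 ~ t(4).
Step 5: Two-sided p-value from the t-distribution with 4 df = 0.622787.
Step 6: alpha = 0.05. fail to reject H0.

rho = 0.2571, p = 0.622787, fail to reject H0 at alpha = 0.05.


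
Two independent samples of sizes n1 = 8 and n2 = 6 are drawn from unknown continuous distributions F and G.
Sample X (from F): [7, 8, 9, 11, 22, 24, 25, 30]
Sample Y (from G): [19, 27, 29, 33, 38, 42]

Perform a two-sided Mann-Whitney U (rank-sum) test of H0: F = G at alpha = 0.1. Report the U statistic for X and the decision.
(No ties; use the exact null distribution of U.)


Step 1: Combine and sort all 14 observations; assign midranks.
sorted (value, group): (7,X), (8,X), (9,X), (11,X), (19,Y), (22,X), (24,X), (25,X), (27,Y), (29,Y), (30,X), (33,Y), (38,Y), (42,Y)
ranks: 7->1, 8->2, 9->3, 11->4, 19->5, 22->6, 24->7, 25->8, 27->9, 29->10, 30->11, 33->12, 38->13, 42->14
Step 2: Rank sum for X: R1 = 1 + 2 + 3 + 4 + 6 + 7 + 8 + 11 = 42.
Step 3: U_X = R1 - n1(n1+1)/2 = 42 - 8*9/2 = 42 - 36 = 6.
       U_Y = n1*n2 - U_X = 48 - 6 = 42.
Step 4: No ties, so the exact null distribution of U (based on enumerating the C(14,8) = 3003 equally likely rank assignments) gives the two-sided p-value.
Step 5: p-value = 0.019980; compare to alpha = 0.1. reject H0.

U_X = 6, p = 0.019980, reject H0 at alpha = 0.1.


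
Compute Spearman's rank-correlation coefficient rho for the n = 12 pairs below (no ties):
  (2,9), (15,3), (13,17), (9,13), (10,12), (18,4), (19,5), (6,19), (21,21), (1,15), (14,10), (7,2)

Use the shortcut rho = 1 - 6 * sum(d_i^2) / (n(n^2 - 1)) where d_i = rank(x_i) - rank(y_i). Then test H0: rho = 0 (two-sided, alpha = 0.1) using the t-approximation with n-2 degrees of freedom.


Step 1: Rank x and y separately (midranks; no ties here).
rank(x): 2->2, 15->9, 13->7, 9->5, 10->6, 18->10, 19->11, 6->3, 21->12, 1->1, 14->8, 7->4
rank(y): 9->5, 3->2, 17->10, 13->8, 12->7, 4->3, 5->4, 19->11, 21->12, 15->9, 10->6, 2->1
Step 2: d_i = R_x(i) - R_y(i); compute d_i^2.
  (2-5)^2=9, (9-2)^2=49, (7-10)^2=9, (5-8)^2=9, (6-7)^2=1, (10-3)^2=49, (11-4)^2=49, (3-11)^2=64, (12-12)^2=0, (1-9)^2=64, (8-6)^2=4, (4-1)^2=9
sum(d^2) = 316.
Step 3: rho = 1 - 6*316 / (12*(12^2 - 1)) = 1 - 1896/1716 = -0.104895.
Step 4: Under H0, t = rho * sqrt((n-2)/(1-rho^2)) = -0.3335 ~ t(10).
Step 5: Two-sided p-value from the t-distribution with 10 df = 0.745609.
Step 6: alpha = 0.1. fail to reject H0.

rho = -0.1049, p = 0.745609, fail to reject H0 at alpha = 0.1.


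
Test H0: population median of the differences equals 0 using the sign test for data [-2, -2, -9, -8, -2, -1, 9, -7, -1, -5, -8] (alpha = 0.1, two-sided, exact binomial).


Step 1: Discard zero differences. Original n = 11; n_eff = number of nonzero differences = 11.
Nonzero differences (with sign): -2, -2, -9, -8, -2, -1, +9, -7, -1, -5, -8
Step 2: Count signs: positive = 1, negative = 10.
Step 3: Under H0: P(positive) = 0.5, so the number of positives S ~ Bin(11, 0.5).
Step 4: Two-sided exact p-value = sum of Bin(11,0.5) probabilities at or below the observed probability = 0.011719.
Step 5: alpha = 0.1. reject H0.

n_eff = 11, pos = 1, neg = 10, p = 0.011719, reject H0.


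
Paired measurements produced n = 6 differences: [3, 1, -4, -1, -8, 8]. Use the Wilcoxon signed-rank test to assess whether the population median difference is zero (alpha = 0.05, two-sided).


Step 1: Drop any zero differences (none here) and take |d_i|.
|d| = [3, 1, 4, 1, 8, 8]
Step 2: Midrank |d_i| (ties get averaged ranks).
ranks: |3|->3, |1|->1.5, |4|->4, |1|->1.5, |8|->5.5, |8|->5.5
Step 3: Attach original signs; sum ranks with positive sign and with negative sign.
W+ = 3 + 1.5 + 5.5 = 10
W- = 4 + 1.5 + 5.5 = 11
(Check: W+ + W- = 21 should equal n(n+1)/2 = 21.)
Step 4: Test statistic W = min(W+, W-) = 10.
Step 5: Ties in |d|, so use the tie-corrected normal approximation.
        E[W] = n(n+1)/4 = 6*7/4 = 10.5.
        Tie groups: |d|=1 (t=2), |d|=8 (t=2); sum(t^3 - t) = 12.
        Var[W] = n(n+1)(2n+1)/24 - sum(t^3-t)/48 = 546/24 - 12/48 = 22.5.
        z = (W - E[W]) / sqrt(Var[W]) = (10 - 10.5) / 4.7434 = -0.1054.
        Two-sided p = 2*Phi(z) = 0.916051.
Step 6: alpha = 0.05. fail to reject H0.

W+ = 10, W- = 11, W = min = 10, p = 0.916051, fail to reject H0.


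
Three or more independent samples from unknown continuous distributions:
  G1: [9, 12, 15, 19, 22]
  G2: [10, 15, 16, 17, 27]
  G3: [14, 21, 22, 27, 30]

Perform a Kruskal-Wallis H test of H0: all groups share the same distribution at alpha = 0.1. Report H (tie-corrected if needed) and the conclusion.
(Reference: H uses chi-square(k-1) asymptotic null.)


Step 1: Combine all N = 15 observations and assign midranks.
sorted (value, group, rank): (9,G1,1), (10,G2,2), (12,G1,3), (14,G3,4), (15,G1,5.5), (15,G2,5.5), (16,G2,7), (17,G2,8), (19,G1,9), (21,G3,10), (22,G1,11.5), (22,G3,11.5), (27,G2,13.5), (27,G3,13.5), (30,G3,15)
Step 2: Sum ranks within each group.
R_1 = 30 (n_1 = 5)
R_2 = 36 (n_2 = 5)
R_3 = 54 (n_3 = 5)
Step 3: H = 12/(N(N+1)) * sum(R_i^2/n_i) - 3(N+1)
     = 12/(15*16) * (30^2/5 + 36^2/5 + 54^2/5) - 3*16
     = 0.050000 * 1022.4 - 48
     = 3.120000.
Step 4: Ties present; correction factor C = 1 - 18/(15^3 - 15) = 0.994643. Corrected H = 3.120000 / 0.994643 = 3.136804.
Step 5: Under H0, H ~ chi^2(2); p-value = 0.208378.
Step 6: alpha = 0.1. fail to reject H0.

H = 3.1368, df = 2, p = 0.208378, fail to reject H0.


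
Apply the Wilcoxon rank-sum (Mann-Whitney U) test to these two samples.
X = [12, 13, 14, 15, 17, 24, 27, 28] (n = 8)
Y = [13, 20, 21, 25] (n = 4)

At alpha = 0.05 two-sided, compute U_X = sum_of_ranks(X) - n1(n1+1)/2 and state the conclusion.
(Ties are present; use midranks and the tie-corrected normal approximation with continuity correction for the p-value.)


Step 1: Combine and sort all 12 observations; assign midranks.
sorted (value, group): (12,X), (13,X), (13,Y), (14,X), (15,X), (17,X), (20,Y), (21,Y), (24,X), (25,Y), (27,X), (28,X)
ranks: 12->1, 13->2.5, 13->2.5, 14->4, 15->5, 17->6, 20->7, 21->8, 24->9, 25->10, 27->11, 28->12
Step 2: Rank sum for X: R1 = 1 + 2.5 + 4 + 5 + 6 + 9 + 11 + 12 = 50.5.
Step 3: U_X = R1 - n1(n1+1)/2 = 50.5 - 8*9/2 = 50.5 - 36 = 14.5.
       U_Y = n1*n2 - U_X = 32 - 14.5 = 17.5.
Step 4: Ties are present, so use the tie-corrected normal approximation (with continuity correction) for the p-value.
Step 5: p-value = 0.864901; compare to alpha = 0.05. fail to reject H0.

U_X = 14.5, p = 0.864901, fail to reject H0 at alpha = 0.05.


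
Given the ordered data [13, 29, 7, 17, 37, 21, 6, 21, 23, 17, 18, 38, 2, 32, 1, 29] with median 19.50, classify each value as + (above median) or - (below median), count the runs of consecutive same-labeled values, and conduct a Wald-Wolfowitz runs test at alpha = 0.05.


Step 1: Compute median = 19.50; label A = above, B = below.
Labels in order: BABBAABAABBABABA  (n_A = 8, n_B = 8)
Step 2: Count runs R = 12.
Step 3: Under H0 (random ordering), E[R] = 2*n_A*n_B/(n_A+n_B) + 1 = 2*8*8/16 + 1 = 9.0000.
        Var[R] = 2*n_A*n_B*(2*n_A*n_B - n_A - n_B) / ((n_A+n_B)^2 * (n_A+n_B-1)) = 14336/3840 = 3.7333.
        SD[R] = 1.9322.
Step 4: Continuity-corrected z = (R - 0.5 - E[R]) / SD[R] = (12 - 0.5 - 9.0000) / 1.9322 = 1.2939.
Step 5: Two-sided p-value via normal approximation = 2*(1 - Phi(|z|)) = 0.195709.
Step 6: alpha = 0.05. fail to reject H0.

R = 12, z = 1.2939, p = 0.195709, fail to reject H0.


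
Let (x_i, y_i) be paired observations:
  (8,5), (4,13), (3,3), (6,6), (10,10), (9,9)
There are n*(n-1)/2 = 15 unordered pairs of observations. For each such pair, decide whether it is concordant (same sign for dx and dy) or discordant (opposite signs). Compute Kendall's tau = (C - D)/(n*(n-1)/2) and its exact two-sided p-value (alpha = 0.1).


Step 1: Enumerate the 15 unordered pairs (i,j) with i<j and classify each by sign(x_j-x_i) * sign(y_j-y_i).
  (1,2):dx=-4,dy=+8->D; (1,3):dx=-5,dy=-2->C; (1,4):dx=-2,dy=+1->D; (1,5):dx=+2,dy=+5->C
  (1,6):dx=+1,dy=+4->C; (2,3):dx=-1,dy=-10->C; (2,4):dx=+2,dy=-7->D; (2,5):dx=+6,dy=-3->D
  (2,6):dx=+5,dy=-4->D; (3,4):dx=+3,dy=+3->C; (3,5):dx=+7,dy=+7->C; (3,6):dx=+6,dy=+6->C
  (4,5):dx=+4,dy=+4->C; (4,6):dx=+3,dy=+3->C; (5,6):dx=-1,dy=-1->C
Step 2: C = 10, D = 5, total pairs = 15.
Step 3: tau = (C - D)/(n(n-1)/2) = (10 - 5)/15 = 0.333333.
Step 4: Exact two-sided p-value (enumerate n! = 720 permutations of y under H0): p = 0.469444.
Step 5: alpha = 0.1. fail to reject H0.

tau_b = 0.3333 (C=10, D=5), p = 0.469444, fail to reject H0.


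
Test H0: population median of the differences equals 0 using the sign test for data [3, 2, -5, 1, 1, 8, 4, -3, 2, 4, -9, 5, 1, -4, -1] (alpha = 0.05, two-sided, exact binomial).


Step 1: Discard zero differences. Original n = 15; n_eff = number of nonzero differences = 15.
Nonzero differences (with sign): +3, +2, -5, +1, +1, +8, +4, -3, +2, +4, -9, +5, +1, -4, -1
Step 2: Count signs: positive = 10, negative = 5.
Step 3: Under H0: P(positive) = 0.5, so the number of positives S ~ Bin(15, 0.5).
Step 4: Two-sided exact p-value = sum of Bin(15,0.5) probabilities at or below the observed probability = 0.301758.
Step 5: alpha = 0.05. fail to reject H0.

n_eff = 15, pos = 10, neg = 5, p = 0.301758, fail to reject H0.


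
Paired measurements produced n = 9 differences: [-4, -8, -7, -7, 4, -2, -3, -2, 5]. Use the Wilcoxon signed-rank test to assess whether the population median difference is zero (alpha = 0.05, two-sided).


Step 1: Drop any zero differences (none here) and take |d_i|.
|d| = [4, 8, 7, 7, 4, 2, 3, 2, 5]
Step 2: Midrank |d_i| (ties get averaged ranks).
ranks: |4|->4.5, |8|->9, |7|->7.5, |7|->7.5, |4|->4.5, |2|->1.5, |3|->3, |2|->1.5, |5|->6
Step 3: Attach original signs; sum ranks with positive sign and with negative sign.
W+ = 4.5 + 6 = 10.5
W- = 4.5 + 9 + 7.5 + 7.5 + 1.5 + 3 + 1.5 = 34.5
(Check: W+ + W- = 45 should equal n(n+1)/2 = 45.)
Step 4: Test statistic W = min(W+, W-) = 10.5.
Step 5: Ties in |d|, so use the tie-corrected normal approximation.
        E[W] = n(n+1)/4 = 9*10/4 = 22.5.
        Tie groups: |d|=2 (t=2), |d|=4 (t=2), |d|=7 (t=2); sum(t^3 - t) = 18.
        Var[W] = n(n+1)(2n+1)/24 - sum(t^3-t)/48 = 1710/24 - 18/48 = 70.875.
        z = (W - E[W]) / sqrt(Var[W]) = (10.5 - 22.5) / 8.4187 = -1.4254.
        Two-sided p = 2*Phi(z) = 0.154044.
Step 6: alpha = 0.05. fail to reject H0.

W+ = 10.5, W- = 34.5, W = min = 10.5, p = 0.154044, fail to reject H0.


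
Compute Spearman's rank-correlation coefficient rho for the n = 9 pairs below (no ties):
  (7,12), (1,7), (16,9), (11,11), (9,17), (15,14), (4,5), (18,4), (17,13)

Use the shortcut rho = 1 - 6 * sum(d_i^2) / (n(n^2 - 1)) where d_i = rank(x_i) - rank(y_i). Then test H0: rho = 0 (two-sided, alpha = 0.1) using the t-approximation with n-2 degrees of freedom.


Step 1: Rank x and y separately (midranks; no ties here).
rank(x): 7->3, 1->1, 16->7, 11->5, 9->4, 15->6, 4->2, 18->9, 17->8
rank(y): 12->6, 7->3, 9->4, 11->5, 17->9, 14->8, 5->2, 4->1, 13->7
Step 2: d_i = R_x(i) - R_y(i); compute d_i^2.
  (3-6)^2=9, (1-3)^2=4, (7-4)^2=9, (5-5)^2=0, (4-9)^2=25, (6-8)^2=4, (2-2)^2=0, (9-1)^2=64, (8-7)^2=1
sum(d^2) = 116.
Step 3: rho = 1 - 6*116 / (9*(9^2 - 1)) = 1 - 696/720 = 0.033333.
Step 4: Under H0, t = rho * sqrt((n-2)/(1-rho^2)) = 0.0882 ~ t(7).
Step 5: Two-sided p-value from the t-distribution with 7 df = 0.932157.
Step 6: alpha = 0.1. fail to reject H0.

rho = 0.0333, p = 0.932157, fail to reject H0 at alpha = 0.1.


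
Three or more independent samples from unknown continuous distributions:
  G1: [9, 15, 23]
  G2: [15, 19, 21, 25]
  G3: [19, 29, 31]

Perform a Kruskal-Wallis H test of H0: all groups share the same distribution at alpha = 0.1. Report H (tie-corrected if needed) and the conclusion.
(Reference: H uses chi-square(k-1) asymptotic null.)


Step 1: Combine all N = 10 observations and assign midranks.
sorted (value, group, rank): (9,G1,1), (15,G1,2.5), (15,G2,2.5), (19,G2,4.5), (19,G3,4.5), (21,G2,6), (23,G1,7), (25,G2,8), (29,G3,9), (31,G3,10)
Step 2: Sum ranks within each group.
R_1 = 10.5 (n_1 = 3)
R_2 = 21 (n_2 = 4)
R_3 = 23.5 (n_3 = 3)
Step 3: H = 12/(N(N+1)) * sum(R_i^2/n_i) - 3(N+1)
     = 12/(10*11) * (10.5^2/3 + 21^2/4 + 23.5^2/3) - 3*11
     = 0.109091 * 331.083 - 33
     = 3.118182.
Step 4: Ties present; correction factor C = 1 - 12/(10^3 - 10) = 0.987879. Corrected H = 3.118182 / 0.987879 = 3.156442.
Step 5: Under H0, H ~ chi^2(2); p-value = 0.206342.
Step 6: alpha = 0.1. fail to reject H0.

H = 3.1564, df = 2, p = 0.206342, fail to reject H0.


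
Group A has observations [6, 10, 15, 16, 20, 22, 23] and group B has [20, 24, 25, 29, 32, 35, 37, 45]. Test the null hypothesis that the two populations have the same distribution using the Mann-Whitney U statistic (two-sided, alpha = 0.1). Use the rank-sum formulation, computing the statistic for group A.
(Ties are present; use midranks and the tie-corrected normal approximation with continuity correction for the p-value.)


Step 1: Combine and sort all 15 observations; assign midranks.
sorted (value, group): (6,X), (10,X), (15,X), (16,X), (20,X), (20,Y), (22,X), (23,X), (24,Y), (25,Y), (29,Y), (32,Y), (35,Y), (37,Y), (45,Y)
ranks: 6->1, 10->2, 15->3, 16->4, 20->5.5, 20->5.5, 22->7, 23->8, 24->9, 25->10, 29->11, 32->12, 35->13, 37->14, 45->15
Step 2: Rank sum for X: R1 = 1 + 2 + 3 + 4 + 5.5 + 7 + 8 = 30.5.
Step 3: U_X = R1 - n1(n1+1)/2 = 30.5 - 7*8/2 = 30.5 - 28 = 2.5.
       U_Y = n1*n2 - U_X = 56 - 2.5 = 53.5.
Step 4: Ties are present, so use the tie-corrected normal approximation (with continuity correction) for the p-value.
Step 5: p-value = 0.003782; compare to alpha = 0.1. reject H0.

U_X = 2.5, p = 0.003782, reject H0 at alpha = 0.1.


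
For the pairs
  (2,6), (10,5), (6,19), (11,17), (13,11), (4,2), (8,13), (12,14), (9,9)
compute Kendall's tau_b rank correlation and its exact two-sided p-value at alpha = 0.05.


Step 1: Enumerate the 36 unordered pairs (i,j) with i<j and classify each by sign(x_j-x_i) * sign(y_j-y_i).
  (1,2):dx=+8,dy=-1->D; (1,3):dx=+4,dy=+13->C; (1,4):dx=+9,dy=+11->C; (1,5):dx=+11,dy=+5->C
  (1,6):dx=+2,dy=-4->D; (1,7):dx=+6,dy=+7->C; (1,8):dx=+10,dy=+8->C; (1,9):dx=+7,dy=+3->C
  (2,3):dx=-4,dy=+14->D; (2,4):dx=+1,dy=+12->C; (2,5):dx=+3,dy=+6->C; (2,6):dx=-6,dy=-3->C
  (2,7):dx=-2,dy=+8->D; (2,8):dx=+2,dy=+9->C; (2,9):dx=-1,dy=+4->D; (3,4):dx=+5,dy=-2->D
  (3,5):dx=+7,dy=-8->D; (3,6):dx=-2,dy=-17->C; (3,7):dx=+2,dy=-6->D; (3,8):dx=+6,dy=-5->D
  (3,9):dx=+3,dy=-10->D; (4,5):dx=+2,dy=-6->D; (4,6):dx=-7,dy=-15->C; (4,7):dx=-3,dy=-4->C
  (4,8):dx=+1,dy=-3->D; (4,9):dx=-2,dy=-8->C; (5,6):dx=-9,dy=-9->C; (5,7):dx=-5,dy=+2->D
  (5,8):dx=-1,dy=+3->D; (5,9):dx=-4,dy=-2->C; (6,7):dx=+4,dy=+11->C; (6,8):dx=+8,dy=+12->C
  (6,9):dx=+5,dy=+7->C; (7,8):dx=+4,dy=+1->C; (7,9):dx=+1,dy=-4->D; (8,9):dx=-3,dy=-5->C
Step 2: C = 21, D = 15, total pairs = 36.
Step 3: tau = (C - D)/(n(n-1)/2) = (21 - 15)/36 = 0.166667.
Step 4: Exact two-sided p-value (enumerate n! = 362880 permutations of y under H0): p = 0.612202.
Step 5: alpha = 0.05. fail to reject H0.

tau_b = 0.1667 (C=21, D=15), p = 0.612202, fail to reject H0.


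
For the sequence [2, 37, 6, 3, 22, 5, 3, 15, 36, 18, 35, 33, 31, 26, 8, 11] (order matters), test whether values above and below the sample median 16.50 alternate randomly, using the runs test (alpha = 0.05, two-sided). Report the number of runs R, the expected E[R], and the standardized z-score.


Step 1: Compute median = 16.50; label A = above, B = below.
Labels in order: BABBABBBAAAAAABB  (n_A = 8, n_B = 8)
Step 2: Count runs R = 7.
Step 3: Under H0 (random ordering), E[R] = 2*n_A*n_B/(n_A+n_B) + 1 = 2*8*8/16 + 1 = 9.0000.
        Var[R] = 2*n_A*n_B*(2*n_A*n_B - n_A - n_B) / ((n_A+n_B)^2 * (n_A+n_B-1)) = 14336/3840 = 3.7333.
        SD[R] = 1.9322.
Step 4: Continuity-corrected z = (R + 0.5 - E[R]) / SD[R] = (7 + 0.5 - 9.0000) / 1.9322 = -0.7763.
Step 5: Two-sided p-value via normal approximation = 2*(1 - Phi(|z|)) = 0.437558.
Step 6: alpha = 0.05. fail to reject H0.

R = 7, z = -0.7763, p = 0.437558, fail to reject H0.


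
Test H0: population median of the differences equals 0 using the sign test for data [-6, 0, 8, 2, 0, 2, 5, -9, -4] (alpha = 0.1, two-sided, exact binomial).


Step 1: Discard zero differences. Original n = 9; n_eff = number of nonzero differences = 7.
Nonzero differences (with sign): -6, +8, +2, +2, +5, -9, -4
Step 2: Count signs: positive = 4, negative = 3.
Step 3: Under H0: P(positive) = 0.5, so the number of positives S ~ Bin(7, 0.5).
Step 4: Two-sided exact p-value = sum of Bin(7,0.5) probabilities at or below the observed probability = 1.000000.
Step 5: alpha = 0.1. fail to reject H0.

n_eff = 7, pos = 4, neg = 3, p = 1.000000, fail to reject H0.


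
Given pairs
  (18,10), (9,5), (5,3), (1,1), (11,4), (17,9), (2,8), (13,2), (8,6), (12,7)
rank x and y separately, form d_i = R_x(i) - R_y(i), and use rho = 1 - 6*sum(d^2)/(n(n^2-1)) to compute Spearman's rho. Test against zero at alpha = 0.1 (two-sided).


Step 1: Rank x and y separately (midranks; no ties here).
rank(x): 18->10, 9->5, 5->3, 1->1, 11->6, 17->9, 2->2, 13->8, 8->4, 12->7
rank(y): 10->10, 5->5, 3->3, 1->1, 4->4, 9->9, 8->8, 2->2, 6->6, 7->7
Step 2: d_i = R_x(i) - R_y(i); compute d_i^2.
  (10-10)^2=0, (5-5)^2=0, (3-3)^2=0, (1-1)^2=0, (6-4)^2=4, (9-9)^2=0, (2-8)^2=36, (8-2)^2=36, (4-6)^2=4, (7-7)^2=0
sum(d^2) = 80.
Step 3: rho = 1 - 6*80 / (10*(10^2 - 1)) = 1 - 480/990 = 0.515152.
Step 4: Under H0, t = rho * sqrt((n-2)/(1-rho^2)) = 1.7000 ~ t(8).
Step 5: Two-sided p-value from the t-distribution with 8 df = 0.127553.
Step 6: alpha = 0.1. fail to reject H0.

rho = 0.5152, p = 0.127553, fail to reject H0 at alpha = 0.1.


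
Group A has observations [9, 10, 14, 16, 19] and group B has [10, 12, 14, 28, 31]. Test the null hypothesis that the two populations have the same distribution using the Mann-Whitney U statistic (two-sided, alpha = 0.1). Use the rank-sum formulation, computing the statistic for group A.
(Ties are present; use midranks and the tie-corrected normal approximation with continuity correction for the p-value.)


Step 1: Combine and sort all 10 observations; assign midranks.
sorted (value, group): (9,X), (10,X), (10,Y), (12,Y), (14,X), (14,Y), (16,X), (19,X), (28,Y), (31,Y)
ranks: 9->1, 10->2.5, 10->2.5, 12->4, 14->5.5, 14->5.5, 16->7, 19->8, 28->9, 31->10
Step 2: Rank sum for X: R1 = 1 + 2.5 + 5.5 + 7 + 8 = 24.
Step 3: U_X = R1 - n1(n1+1)/2 = 24 - 5*6/2 = 24 - 15 = 9.
       U_Y = n1*n2 - U_X = 25 - 9 = 16.
Step 4: Ties are present, so use the tie-corrected normal approximation (with continuity correction) for the p-value.
Step 5: p-value = 0.528359; compare to alpha = 0.1. fail to reject H0.

U_X = 9, p = 0.528359, fail to reject H0 at alpha = 0.1.


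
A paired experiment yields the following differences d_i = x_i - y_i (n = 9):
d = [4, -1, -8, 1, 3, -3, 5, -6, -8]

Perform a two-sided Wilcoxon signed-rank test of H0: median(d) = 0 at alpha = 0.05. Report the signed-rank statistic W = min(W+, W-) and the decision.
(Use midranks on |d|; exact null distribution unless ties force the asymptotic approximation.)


Step 1: Drop any zero differences (none here) and take |d_i|.
|d| = [4, 1, 8, 1, 3, 3, 5, 6, 8]
Step 2: Midrank |d_i| (ties get averaged ranks).
ranks: |4|->5, |1|->1.5, |8|->8.5, |1|->1.5, |3|->3.5, |3|->3.5, |5|->6, |6|->7, |8|->8.5
Step 3: Attach original signs; sum ranks with positive sign and with negative sign.
W+ = 5 + 1.5 + 3.5 + 6 = 16
W- = 1.5 + 8.5 + 3.5 + 7 + 8.5 = 29
(Check: W+ + W- = 45 should equal n(n+1)/2 = 45.)
Step 4: Test statistic W = min(W+, W-) = 16.
Step 5: Ties in |d|, so use the tie-corrected normal approximation.
        E[W] = n(n+1)/4 = 9*10/4 = 22.5.
        Tie groups: |d|=1 (t=2), |d|=3 (t=2), |d|=8 (t=2); sum(t^3 - t) = 18.
        Var[W] = n(n+1)(2n+1)/24 - sum(t^3-t)/48 = 1710/24 - 18/48 = 70.875.
        z = (W - E[W]) / sqrt(Var[W]) = (16 - 22.5) / 8.4187 = -0.7721.
        Two-sided p = 2*Phi(z) = 0.440062.
Step 6: alpha = 0.05. fail to reject H0.

W+ = 16, W- = 29, W = min = 16, p = 0.440062, fail to reject H0.


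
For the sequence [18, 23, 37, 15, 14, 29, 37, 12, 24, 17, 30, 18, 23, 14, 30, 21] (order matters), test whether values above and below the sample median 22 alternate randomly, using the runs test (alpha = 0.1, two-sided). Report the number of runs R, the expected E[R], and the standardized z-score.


Step 1: Compute median = 22; label A = above, B = below.
Labels in order: BAABBAABABABABAB  (n_A = 8, n_B = 8)
Step 2: Count runs R = 13.
Step 3: Under H0 (random ordering), E[R] = 2*n_A*n_B/(n_A+n_B) + 1 = 2*8*8/16 + 1 = 9.0000.
        Var[R] = 2*n_A*n_B*(2*n_A*n_B - n_A - n_B) / ((n_A+n_B)^2 * (n_A+n_B-1)) = 14336/3840 = 3.7333.
        SD[R] = 1.9322.
Step 4: Continuity-corrected z = (R - 0.5 - E[R]) / SD[R] = (13 - 0.5 - 9.0000) / 1.9322 = 1.8114.
Step 5: Two-sided p-value via normal approximation = 2*(1 - Phi(|z|)) = 0.070076.
Step 6: alpha = 0.1. reject H0.

R = 13, z = 1.8114, p = 0.070076, reject H0.


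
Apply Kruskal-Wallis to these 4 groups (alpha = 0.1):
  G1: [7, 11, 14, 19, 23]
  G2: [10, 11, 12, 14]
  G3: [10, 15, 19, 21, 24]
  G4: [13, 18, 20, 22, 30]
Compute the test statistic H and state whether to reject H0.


Step 1: Combine all N = 19 observations and assign midranks.
sorted (value, group, rank): (7,G1,1), (10,G2,2.5), (10,G3,2.5), (11,G1,4.5), (11,G2,4.5), (12,G2,6), (13,G4,7), (14,G1,8.5), (14,G2,8.5), (15,G3,10), (18,G4,11), (19,G1,12.5), (19,G3,12.5), (20,G4,14), (21,G3,15), (22,G4,16), (23,G1,17), (24,G3,18), (30,G4,19)
Step 2: Sum ranks within each group.
R_1 = 43.5 (n_1 = 5)
R_2 = 21.5 (n_2 = 4)
R_3 = 58 (n_3 = 5)
R_4 = 67 (n_4 = 5)
Step 3: H = 12/(N(N+1)) * sum(R_i^2/n_i) - 3(N+1)
     = 12/(19*20) * (43.5^2/5 + 21.5^2/4 + 58^2/5 + 67^2/5) - 3*20
     = 0.031579 * 2064.61 - 60
     = 5.198289.
Step 4: Ties present; correction factor C = 1 - 24/(19^3 - 19) = 0.996491. Corrected H = 5.198289 / 0.996491 = 5.216593.
Step 5: Under H0, H ~ chi^2(3); p-value = 0.156607.
Step 6: alpha = 0.1. fail to reject H0.

H = 5.2166, df = 3, p = 0.156607, fail to reject H0.


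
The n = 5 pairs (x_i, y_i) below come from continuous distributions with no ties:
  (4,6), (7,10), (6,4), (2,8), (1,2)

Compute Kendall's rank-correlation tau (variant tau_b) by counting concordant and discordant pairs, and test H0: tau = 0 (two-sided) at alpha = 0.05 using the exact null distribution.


Step 1: Enumerate the 10 unordered pairs (i,j) with i<j and classify each by sign(x_j-x_i) * sign(y_j-y_i).
  (1,2):dx=+3,dy=+4->C; (1,3):dx=+2,dy=-2->D; (1,4):dx=-2,dy=+2->D; (1,5):dx=-3,dy=-4->C
  (2,3):dx=-1,dy=-6->C; (2,4):dx=-5,dy=-2->C; (2,5):dx=-6,dy=-8->C; (3,4):dx=-4,dy=+4->D
  (3,5):dx=-5,dy=-2->C; (4,5):dx=-1,dy=-6->C
Step 2: C = 7, D = 3, total pairs = 10.
Step 3: tau = (C - D)/(n(n-1)/2) = (7 - 3)/10 = 0.400000.
Step 4: Exact two-sided p-value (enumerate n! = 120 permutations of y under H0): p = 0.483333.
Step 5: alpha = 0.05. fail to reject H0.

tau_b = 0.4000 (C=7, D=3), p = 0.483333, fail to reject H0.


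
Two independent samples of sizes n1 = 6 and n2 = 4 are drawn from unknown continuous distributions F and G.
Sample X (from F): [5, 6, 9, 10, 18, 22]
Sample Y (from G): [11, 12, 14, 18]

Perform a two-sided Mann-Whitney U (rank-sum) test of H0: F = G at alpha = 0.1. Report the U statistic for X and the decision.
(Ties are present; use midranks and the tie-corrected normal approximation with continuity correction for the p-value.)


Step 1: Combine and sort all 10 observations; assign midranks.
sorted (value, group): (5,X), (6,X), (9,X), (10,X), (11,Y), (12,Y), (14,Y), (18,X), (18,Y), (22,X)
ranks: 5->1, 6->2, 9->3, 10->4, 11->5, 12->6, 14->7, 18->8.5, 18->8.5, 22->10
Step 2: Rank sum for X: R1 = 1 + 2 + 3 + 4 + 8.5 + 10 = 28.5.
Step 3: U_X = R1 - n1(n1+1)/2 = 28.5 - 6*7/2 = 28.5 - 21 = 7.5.
       U_Y = n1*n2 - U_X = 24 - 7.5 = 16.5.
Step 4: Ties are present, so use the tie-corrected normal approximation (with continuity correction) for the p-value.
Step 5: p-value = 0.392330; compare to alpha = 0.1. fail to reject H0.

U_X = 7.5, p = 0.392330, fail to reject H0 at alpha = 0.1.


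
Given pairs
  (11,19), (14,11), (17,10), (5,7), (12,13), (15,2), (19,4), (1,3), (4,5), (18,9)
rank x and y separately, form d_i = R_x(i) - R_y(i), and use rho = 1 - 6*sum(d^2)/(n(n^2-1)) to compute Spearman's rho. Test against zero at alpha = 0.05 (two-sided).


Step 1: Rank x and y separately (midranks; no ties here).
rank(x): 11->4, 14->6, 17->8, 5->3, 12->5, 15->7, 19->10, 1->1, 4->2, 18->9
rank(y): 19->10, 11->8, 10->7, 7->5, 13->9, 2->1, 4->3, 3->2, 5->4, 9->6
Step 2: d_i = R_x(i) - R_y(i); compute d_i^2.
  (4-10)^2=36, (6-8)^2=4, (8-7)^2=1, (3-5)^2=4, (5-9)^2=16, (7-1)^2=36, (10-3)^2=49, (1-2)^2=1, (2-4)^2=4, (9-6)^2=9
sum(d^2) = 160.
Step 3: rho = 1 - 6*160 / (10*(10^2 - 1)) = 1 - 960/990 = 0.030303.
Step 4: Under H0, t = rho * sqrt((n-2)/(1-rho^2)) = 0.0857 ~ t(8).
Step 5: Two-sided p-value from the t-distribution with 8 df = 0.933773.
Step 6: alpha = 0.05. fail to reject H0.

rho = 0.0303, p = 0.933773, fail to reject H0 at alpha = 0.05.


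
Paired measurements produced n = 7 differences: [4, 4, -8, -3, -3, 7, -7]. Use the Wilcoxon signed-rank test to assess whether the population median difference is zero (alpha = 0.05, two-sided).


Step 1: Drop any zero differences (none here) and take |d_i|.
|d| = [4, 4, 8, 3, 3, 7, 7]
Step 2: Midrank |d_i| (ties get averaged ranks).
ranks: |4|->3.5, |4|->3.5, |8|->7, |3|->1.5, |3|->1.5, |7|->5.5, |7|->5.5
Step 3: Attach original signs; sum ranks with positive sign and with negative sign.
W+ = 3.5 + 3.5 + 5.5 = 12.5
W- = 7 + 1.5 + 1.5 + 5.5 = 15.5
(Check: W+ + W- = 28 should equal n(n+1)/2 = 28.)
Step 4: Test statistic W = min(W+, W-) = 12.5.
Step 5: Ties in |d|, so use the tie-corrected normal approximation.
        E[W] = n(n+1)/4 = 7*8/4 = 14.
        Tie groups: |d|=3 (t=2), |d|=4 (t=2), |d|=7 (t=2); sum(t^3 - t) = 18.
        Var[W] = n(n+1)(2n+1)/24 - sum(t^3-t)/48 = 840/24 - 18/48 = 34.625.
        z = (W - E[W]) / sqrt(Var[W]) = (12.5 - 14) / 5.8843 = -0.2549.
        Two-sided p = 2*Phi(z) = 0.798788.
Step 6: alpha = 0.05. fail to reject H0.

W+ = 12.5, W- = 15.5, W = min = 12.5, p = 0.798788, fail to reject H0.


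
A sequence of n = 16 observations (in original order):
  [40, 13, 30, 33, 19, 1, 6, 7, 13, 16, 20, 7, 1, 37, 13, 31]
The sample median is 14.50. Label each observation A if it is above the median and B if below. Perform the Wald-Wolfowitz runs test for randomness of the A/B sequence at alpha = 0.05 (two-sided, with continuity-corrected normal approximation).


Step 1: Compute median = 14.50; label A = above, B = below.
Labels in order: ABAAABBBBAABBABA  (n_A = 8, n_B = 8)
Step 2: Count runs R = 9.
Step 3: Under H0 (random ordering), E[R] = 2*n_A*n_B/(n_A+n_B) + 1 = 2*8*8/16 + 1 = 9.0000.
        Var[R] = 2*n_A*n_B*(2*n_A*n_B - n_A - n_B) / ((n_A+n_B)^2 * (n_A+n_B-1)) = 14336/3840 = 3.7333.
        SD[R] = 1.9322.
Step 4: R = E[R], so z = 0 with no continuity correction.
Step 5: Two-sided p-value via normal approximation = 2*(1 - Phi(|z|)) = 1.000000.
Step 6: alpha = 0.05. fail to reject H0.

R = 9, z = 0.0000, p = 1.000000, fail to reject H0.


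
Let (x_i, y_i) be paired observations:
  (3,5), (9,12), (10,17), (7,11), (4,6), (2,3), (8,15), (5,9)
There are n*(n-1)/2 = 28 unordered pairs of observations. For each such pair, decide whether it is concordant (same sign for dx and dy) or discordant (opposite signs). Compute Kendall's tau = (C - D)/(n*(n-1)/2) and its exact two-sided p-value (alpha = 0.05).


Step 1: Enumerate the 28 unordered pairs (i,j) with i<j and classify each by sign(x_j-x_i) * sign(y_j-y_i).
  (1,2):dx=+6,dy=+7->C; (1,3):dx=+7,dy=+12->C; (1,4):dx=+4,dy=+6->C; (1,5):dx=+1,dy=+1->C
  (1,6):dx=-1,dy=-2->C; (1,7):dx=+5,dy=+10->C; (1,8):dx=+2,dy=+4->C; (2,3):dx=+1,dy=+5->C
  (2,4):dx=-2,dy=-1->C; (2,5):dx=-5,dy=-6->C; (2,6):dx=-7,dy=-9->C; (2,7):dx=-1,dy=+3->D
  (2,8):dx=-4,dy=-3->C; (3,4):dx=-3,dy=-6->C; (3,5):dx=-6,dy=-11->C; (3,6):dx=-8,dy=-14->C
  (3,7):dx=-2,dy=-2->C; (3,8):dx=-5,dy=-8->C; (4,5):dx=-3,dy=-5->C; (4,6):dx=-5,dy=-8->C
  (4,7):dx=+1,dy=+4->C; (4,8):dx=-2,dy=-2->C; (5,6):dx=-2,dy=-3->C; (5,7):dx=+4,dy=+9->C
  (5,8):dx=+1,dy=+3->C; (6,7):dx=+6,dy=+12->C; (6,8):dx=+3,dy=+6->C; (7,8):dx=-3,dy=-6->C
Step 2: C = 27, D = 1, total pairs = 28.
Step 3: tau = (C - D)/(n(n-1)/2) = (27 - 1)/28 = 0.928571.
Step 4: Exact two-sided p-value (enumerate n! = 40320 permutations of y under H0): p = 0.000397.
Step 5: alpha = 0.05. reject H0.

tau_b = 0.9286 (C=27, D=1), p = 0.000397, reject H0.


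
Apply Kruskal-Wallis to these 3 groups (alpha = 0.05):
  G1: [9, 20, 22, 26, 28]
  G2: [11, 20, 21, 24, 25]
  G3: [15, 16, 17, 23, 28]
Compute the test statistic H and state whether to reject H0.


Step 1: Combine all N = 15 observations and assign midranks.
sorted (value, group, rank): (9,G1,1), (11,G2,2), (15,G3,3), (16,G3,4), (17,G3,5), (20,G1,6.5), (20,G2,6.5), (21,G2,8), (22,G1,9), (23,G3,10), (24,G2,11), (25,G2,12), (26,G1,13), (28,G1,14.5), (28,G3,14.5)
Step 2: Sum ranks within each group.
R_1 = 44 (n_1 = 5)
R_2 = 39.5 (n_2 = 5)
R_3 = 36.5 (n_3 = 5)
Step 3: H = 12/(N(N+1)) * sum(R_i^2/n_i) - 3(N+1)
     = 12/(15*16) * (44^2/5 + 39.5^2/5 + 36.5^2/5) - 3*16
     = 0.050000 * 965.7 - 48
     = 0.285000.
Step 4: Ties present; correction factor C = 1 - 12/(15^3 - 15) = 0.996429. Corrected H = 0.285000 / 0.996429 = 0.286022.
Step 5: Under H0, H ~ chi^2(2); p-value = 0.866745.
Step 6: alpha = 0.05. fail to reject H0.

H = 0.2860, df = 2, p = 0.866745, fail to reject H0.


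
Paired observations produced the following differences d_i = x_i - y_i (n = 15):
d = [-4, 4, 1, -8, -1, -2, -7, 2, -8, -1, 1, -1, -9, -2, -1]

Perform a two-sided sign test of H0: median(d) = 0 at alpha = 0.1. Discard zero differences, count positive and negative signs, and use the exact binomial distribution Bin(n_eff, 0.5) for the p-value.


Step 1: Discard zero differences. Original n = 15; n_eff = number of nonzero differences = 15.
Nonzero differences (with sign): -4, +4, +1, -8, -1, -2, -7, +2, -8, -1, +1, -1, -9, -2, -1
Step 2: Count signs: positive = 4, negative = 11.
Step 3: Under H0: P(positive) = 0.5, so the number of positives S ~ Bin(15, 0.5).
Step 4: Two-sided exact p-value = sum of Bin(15,0.5) probabilities at or below the observed probability = 0.118469.
Step 5: alpha = 0.1. fail to reject H0.

n_eff = 15, pos = 4, neg = 11, p = 0.118469, fail to reject H0.


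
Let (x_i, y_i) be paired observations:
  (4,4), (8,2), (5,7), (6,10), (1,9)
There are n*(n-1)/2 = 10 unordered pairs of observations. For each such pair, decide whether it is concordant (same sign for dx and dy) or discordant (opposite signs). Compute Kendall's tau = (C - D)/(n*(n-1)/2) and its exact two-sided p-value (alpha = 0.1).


Step 1: Enumerate the 10 unordered pairs (i,j) with i<j and classify each by sign(x_j-x_i) * sign(y_j-y_i).
  (1,2):dx=+4,dy=-2->D; (1,3):dx=+1,dy=+3->C; (1,4):dx=+2,dy=+6->C; (1,5):dx=-3,dy=+5->D
  (2,3):dx=-3,dy=+5->D; (2,4):dx=-2,dy=+8->D; (2,5):dx=-7,dy=+7->D; (3,4):dx=+1,dy=+3->C
  (3,5):dx=-4,dy=+2->D; (4,5):dx=-5,dy=-1->C
Step 2: C = 4, D = 6, total pairs = 10.
Step 3: tau = (C - D)/(n(n-1)/2) = (4 - 6)/10 = -0.200000.
Step 4: Exact two-sided p-value (enumerate n! = 120 permutations of y under H0): p = 0.816667.
Step 5: alpha = 0.1. fail to reject H0.

tau_b = -0.2000 (C=4, D=6), p = 0.816667, fail to reject H0.


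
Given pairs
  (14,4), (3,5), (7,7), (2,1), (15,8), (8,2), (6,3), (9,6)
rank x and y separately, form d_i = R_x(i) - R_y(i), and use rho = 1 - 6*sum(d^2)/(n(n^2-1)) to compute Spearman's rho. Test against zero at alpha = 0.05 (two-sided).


Step 1: Rank x and y separately (midranks; no ties here).
rank(x): 14->7, 3->2, 7->4, 2->1, 15->8, 8->5, 6->3, 9->6
rank(y): 4->4, 5->5, 7->7, 1->1, 8->8, 2->2, 3->3, 6->6
Step 2: d_i = R_x(i) - R_y(i); compute d_i^2.
  (7-4)^2=9, (2-5)^2=9, (4-7)^2=9, (1-1)^2=0, (8-8)^2=0, (5-2)^2=9, (3-3)^2=0, (6-6)^2=0
sum(d^2) = 36.
Step 3: rho = 1 - 6*36 / (8*(8^2 - 1)) = 1 - 216/504 = 0.571429.
Step 4: Under H0, t = rho * sqrt((n-2)/(1-rho^2)) = 1.7056 ~ t(6).
Step 5: Two-sided p-value from the t-distribution with 6 df = 0.138960.
Step 6: alpha = 0.05. fail to reject H0.

rho = 0.5714, p = 0.138960, fail to reject H0 at alpha = 0.05.


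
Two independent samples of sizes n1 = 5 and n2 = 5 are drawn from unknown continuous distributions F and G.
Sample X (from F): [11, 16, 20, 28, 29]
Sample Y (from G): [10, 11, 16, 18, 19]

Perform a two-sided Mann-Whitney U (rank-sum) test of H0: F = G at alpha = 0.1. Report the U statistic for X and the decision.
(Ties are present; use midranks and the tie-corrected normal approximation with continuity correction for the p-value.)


Step 1: Combine and sort all 10 observations; assign midranks.
sorted (value, group): (10,Y), (11,X), (11,Y), (16,X), (16,Y), (18,Y), (19,Y), (20,X), (28,X), (29,X)
ranks: 10->1, 11->2.5, 11->2.5, 16->4.5, 16->4.5, 18->6, 19->7, 20->8, 28->9, 29->10
Step 2: Rank sum for X: R1 = 2.5 + 4.5 + 8 + 9 + 10 = 34.
Step 3: U_X = R1 - n1(n1+1)/2 = 34 - 5*6/2 = 34 - 15 = 19.
       U_Y = n1*n2 - U_X = 25 - 19 = 6.
Step 4: Ties are present, so use the tie-corrected normal approximation (with continuity correction) for the p-value.
Step 5: p-value = 0.207300; compare to alpha = 0.1. fail to reject H0.

U_X = 19, p = 0.207300, fail to reject H0 at alpha = 0.1.


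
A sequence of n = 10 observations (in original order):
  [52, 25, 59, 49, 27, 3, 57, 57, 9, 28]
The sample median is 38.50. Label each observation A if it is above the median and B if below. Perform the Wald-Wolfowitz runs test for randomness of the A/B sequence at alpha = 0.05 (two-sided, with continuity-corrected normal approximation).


Step 1: Compute median = 38.50; label A = above, B = below.
Labels in order: ABAABBAABB  (n_A = 5, n_B = 5)
Step 2: Count runs R = 6.
Step 3: Under H0 (random ordering), E[R] = 2*n_A*n_B/(n_A+n_B) + 1 = 2*5*5/10 + 1 = 6.0000.
        Var[R] = 2*n_A*n_B*(2*n_A*n_B - n_A - n_B) / ((n_A+n_B)^2 * (n_A+n_B-1)) = 2000/900 = 2.2222.
        SD[R] = 1.4907.
Step 4: R = E[R], so z = 0 with no continuity correction.
Step 5: Two-sided p-value via normal approximation = 2*(1 - Phi(|z|)) = 1.000000.
Step 6: alpha = 0.05. fail to reject H0.

R = 6, z = 0.0000, p = 1.000000, fail to reject H0.


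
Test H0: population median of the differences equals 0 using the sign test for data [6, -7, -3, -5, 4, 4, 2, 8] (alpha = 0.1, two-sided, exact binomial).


Step 1: Discard zero differences. Original n = 8; n_eff = number of nonzero differences = 8.
Nonzero differences (with sign): +6, -7, -3, -5, +4, +4, +2, +8
Step 2: Count signs: positive = 5, negative = 3.
Step 3: Under H0: P(positive) = 0.5, so the number of positives S ~ Bin(8, 0.5).
Step 4: Two-sided exact p-value = sum of Bin(8,0.5) probabilities at or below the observed probability = 0.726562.
Step 5: alpha = 0.1. fail to reject H0.

n_eff = 8, pos = 5, neg = 3, p = 0.726562, fail to reject H0.


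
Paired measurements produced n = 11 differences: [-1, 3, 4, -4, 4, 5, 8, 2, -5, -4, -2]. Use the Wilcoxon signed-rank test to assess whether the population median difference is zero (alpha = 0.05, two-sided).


Step 1: Drop any zero differences (none here) and take |d_i|.
|d| = [1, 3, 4, 4, 4, 5, 8, 2, 5, 4, 2]
Step 2: Midrank |d_i| (ties get averaged ranks).
ranks: |1|->1, |3|->4, |4|->6.5, |4|->6.5, |4|->6.5, |5|->9.5, |8|->11, |2|->2.5, |5|->9.5, |4|->6.5, |2|->2.5
Step 3: Attach original signs; sum ranks with positive sign and with negative sign.
W+ = 4 + 6.5 + 6.5 + 9.5 + 11 + 2.5 = 40
W- = 1 + 6.5 + 9.5 + 6.5 + 2.5 = 26
(Check: W+ + W- = 66 should equal n(n+1)/2 = 66.)
Step 4: Test statistic W = min(W+, W-) = 26.
Step 5: Ties in |d|, so use the tie-corrected normal approximation.
        E[W] = n(n+1)/4 = 11*12/4 = 33.
        Tie groups: |d|=2 (t=2), |d|=4 (t=4), |d|=5 (t=2); sum(t^3 - t) = 72.
        Var[W] = n(n+1)(2n+1)/24 - sum(t^3-t)/48 = 3036/24 - 72/48 = 125.
        z = (W - E[W]) / sqrt(Var[W]) = (26 - 33) / 11.1803 = -0.6261.
        Two-sided p = 2*Phi(z) = 0.531250.
Step 6: alpha = 0.05. fail to reject H0.

W+ = 40, W- = 26, W = min = 26, p = 0.531250, fail to reject H0.


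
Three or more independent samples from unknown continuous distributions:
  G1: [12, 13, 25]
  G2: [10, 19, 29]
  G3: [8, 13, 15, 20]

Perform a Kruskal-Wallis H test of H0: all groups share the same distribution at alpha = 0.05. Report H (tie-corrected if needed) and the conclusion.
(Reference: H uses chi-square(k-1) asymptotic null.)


Step 1: Combine all N = 10 observations and assign midranks.
sorted (value, group, rank): (8,G3,1), (10,G2,2), (12,G1,3), (13,G1,4.5), (13,G3,4.5), (15,G3,6), (19,G2,7), (20,G3,8), (25,G1,9), (29,G2,10)
Step 2: Sum ranks within each group.
R_1 = 16.5 (n_1 = 3)
R_2 = 19 (n_2 = 3)
R_3 = 19.5 (n_3 = 4)
Step 3: H = 12/(N(N+1)) * sum(R_i^2/n_i) - 3(N+1)
     = 12/(10*11) * (16.5^2/3 + 19^2/3 + 19.5^2/4) - 3*11
     = 0.109091 * 306.146 - 33
     = 0.397727.
Step 4: Ties present; correction factor C = 1 - 6/(10^3 - 10) = 0.993939. Corrected H = 0.397727 / 0.993939 = 0.400152.
Step 5: Under H0, H ~ chi^2(2); p-value = 0.818668.
Step 6: alpha = 0.05. fail to reject H0.

H = 0.4002, df = 2, p = 0.818668, fail to reject H0.


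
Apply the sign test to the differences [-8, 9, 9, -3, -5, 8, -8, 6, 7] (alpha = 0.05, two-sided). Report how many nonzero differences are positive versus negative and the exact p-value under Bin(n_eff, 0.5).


Step 1: Discard zero differences. Original n = 9; n_eff = number of nonzero differences = 9.
Nonzero differences (with sign): -8, +9, +9, -3, -5, +8, -8, +6, +7
Step 2: Count signs: positive = 5, negative = 4.
Step 3: Under H0: P(positive) = 0.5, so the number of positives S ~ Bin(9, 0.5).
Step 4: Two-sided exact p-value = sum of Bin(9,0.5) probabilities at or below the observed probability = 1.000000.
Step 5: alpha = 0.05. fail to reject H0.

n_eff = 9, pos = 5, neg = 4, p = 1.000000, fail to reject H0.


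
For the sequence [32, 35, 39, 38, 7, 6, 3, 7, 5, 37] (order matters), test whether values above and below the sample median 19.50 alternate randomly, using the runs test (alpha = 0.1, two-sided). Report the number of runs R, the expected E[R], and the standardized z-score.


Step 1: Compute median = 19.50; label A = above, B = below.
Labels in order: AAAABBBBBA  (n_A = 5, n_B = 5)
Step 2: Count runs R = 3.
Step 3: Under H0 (random ordering), E[R] = 2*n_A*n_B/(n_A+n_B) + 1 = 2*5*5/10 + 1 = 6.0000.
        Var[R] = 2*n_A*n_B*(2*n_A*n_B - n_A - n_B) / ((n_A+n_B)^2 * (n_A+n_B-1)) = 2000/900 = 2.2222.
        SD[R] = 1.4907.
Step 4: Continuity-corrected z = (R + 0.5 - E[R]) / SD[R] = (3 + 0.5 - 6.0000) / 1.4907 = -1.6771.
Step 5: Two-sided p-value via normal approximation = 2*(1 - Phi(|z|)) = 0.093533.
Step 6: alpha = 0.1. reject H0.

R = 3, z = -1.6771, p = 0.093533, reject H0.


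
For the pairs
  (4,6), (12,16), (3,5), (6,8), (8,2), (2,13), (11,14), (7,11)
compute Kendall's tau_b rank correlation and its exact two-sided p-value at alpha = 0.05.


Step 1: Enumerate the 28 unordered pairs (i,j) with i<j and classify each by sign(x_j-x_i) * sign(y_j-y_i).
  (1,2):dx=+8,dy=+10->C; (1,3):dx=-1,dy=-1->C; (1,4):dx=+2,dy=+2->C; (1,5):dx=+4,dy=-4->D
  (1,6):dx=-2,dy=+7->D; (1,7):dx=+7,dy=+8->C; (1,8):dx=+3,dy=+5->C; (2,3):dx=-9,dy=-11->C
  (2,4):dx=-6,dy=-8->C; (2,5):dx=-4,dy=-14->C; (2,6):dx=-10,dy=-3->C; (2,7):dx=-1,dy=-2->C
  (2,8):dx=-5,dy=-5->C; (3,4):dx=+3,dy=+3->C; (3,5):dx=+5,dy=-3->D; (3,6):dx=-1,dy=+8->D
  (3,7):dx=+8,dy=+9->C; (3,8):dx=+4,dy=+6->C; (4,5):dx=+2,dy=-6->D; (4,6):dx=-4,dy=+5->D
  (4,7):dx=+5,dy=+6->C; (4,8):dx=+1,dy=+3->C; (5,6):dx=-6,dy=+11->D; (5,7):dx=+3,dy=+12->C
  (5,8):dx=-1,dy=+9->D; (6,7):dx=+9,dy=+1->C; (6,8):dx=+5,dy=-2->D; (7,8):dx=-4,dy=-3->C
Step 2: C = 19, D = 9, total pairs = 28.
Step 3: tau = (C - D)/(n(n-1)/2) = (19 - 9)/28 = 0.357143.
Step 4: Exact two-sided p-value (enumerate n! = 40320 permutations of y under H0): p = 0.275099.
Step 5: alpha = 0.05. fail to reject H0.

tau_b = 0.3571 (C=19, D=9), p = 0.275099, fail to reject H0.
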